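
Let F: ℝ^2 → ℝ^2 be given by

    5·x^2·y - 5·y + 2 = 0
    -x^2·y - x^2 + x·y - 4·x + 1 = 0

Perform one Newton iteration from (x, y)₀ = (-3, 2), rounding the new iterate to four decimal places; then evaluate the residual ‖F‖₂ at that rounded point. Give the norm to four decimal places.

6.7105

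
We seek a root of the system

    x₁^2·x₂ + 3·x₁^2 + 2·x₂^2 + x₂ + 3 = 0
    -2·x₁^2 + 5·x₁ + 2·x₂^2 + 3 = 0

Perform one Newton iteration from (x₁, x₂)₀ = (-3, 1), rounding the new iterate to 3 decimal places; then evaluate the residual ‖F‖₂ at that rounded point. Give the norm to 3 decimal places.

13.403

At (-3, 1): F = (42.000, -28.000).
Jacobian J = [[2·x₁·x₂ + 6·x₁, x₁^2 + 4·x₂ + 1], [-4·x₁ + 5, 4·x₂]].
At the point, J = [[-24.000, 14.000], [17.000, 4.000]] (det J = -334.000).
Solving J·Δ = −F gives Δ = (1.677, -0.126).
Then the next iterate is (x₁, x₂)₁ = (-1.323, 0.874).
Re-evaluating at (-1.323, 0.874): F = (12.18253, -5.58791), so ‖F‖₂ = 13.403.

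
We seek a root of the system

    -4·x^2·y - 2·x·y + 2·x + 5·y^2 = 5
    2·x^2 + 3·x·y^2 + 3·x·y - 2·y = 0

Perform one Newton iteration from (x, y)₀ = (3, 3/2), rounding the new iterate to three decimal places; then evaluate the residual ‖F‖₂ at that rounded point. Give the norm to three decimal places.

19.994

At (3, 3/2): F = (-50.750, 48.750).
Jacobian J = [[-8·x·y - 2·y + 2, -4·x^2 - 2·x + 10·y], [4·x + 3·y^2 + 3·y, 6·x·y + 3·x - 2]].
At the point, J = [[-37.000, -27.000], [23.250, 34.000]] (det J = -630.250).
Solving J·Δ = −F gives Δ = (-0.649, -0.990).
Then the next iterate is (x, y)₁ = (2.351, 0.510).
Re-evaluating at (2.351, 0.510): F = (-12.67101, 15.46592), so ‖F‖₂ = 19.994.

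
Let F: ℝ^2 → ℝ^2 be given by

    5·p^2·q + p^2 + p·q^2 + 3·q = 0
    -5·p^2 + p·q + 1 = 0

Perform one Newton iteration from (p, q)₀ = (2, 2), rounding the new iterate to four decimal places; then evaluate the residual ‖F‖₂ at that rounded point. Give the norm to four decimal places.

At (2, 2): F = (58.0000, -15.0000).
Jacobian J = [[10·p·q + 2·p + q^2, 5·p^2 + 2·p·q + 3], [-10·p + q, p]].
At the point, J = [[48.0000, 31.0000], [-18.0000, 2.0000]] (det J = 654.0000).
Solving J·Δ = −F gives Δ = (-0.8884, -0.4954).
Then the next iterate is (p, q)₁ = (1.1116, 1.5046).
Re-evaluating at (1.1116, 1.5046): F = (17.561747, -3.505759), so ‖F‖₂ = 17.9082.

17.9082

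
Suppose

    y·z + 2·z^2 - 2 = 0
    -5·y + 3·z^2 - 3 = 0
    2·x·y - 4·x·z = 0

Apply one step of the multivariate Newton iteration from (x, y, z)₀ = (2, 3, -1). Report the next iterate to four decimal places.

(1.2000, 0.0000, -1.0000)

At (2, 3, -1): F = (-3.0000, -15.0000, 20.0000).
Jacobian J = [[0, z, y + 4·z], [0, -5, 6·z], [2·y - 4·z, 2·x, -4·x]].
At the point, J = [[0.0000, -1.0000, -1.0000], [0.0000, -5.0000, -6.0000], [10.0000, 4.0000, -8.0000]] (det J = 10.0000).
Solving J·Δ = −F gives Δ = (-0.8000, -3.0000, 0.0000).
Then the next iterate is (x, y, z)₁ = (1.2000, 0.0000, -1.0000).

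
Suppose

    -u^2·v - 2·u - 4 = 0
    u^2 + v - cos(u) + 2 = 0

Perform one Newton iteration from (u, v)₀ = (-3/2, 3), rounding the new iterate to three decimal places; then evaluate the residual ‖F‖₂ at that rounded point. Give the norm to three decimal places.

105.239

At (-3/2, 3): F = (-7.750, 7.17926).
Jacobian J = [[-2·u·v - 2, -u^2], [2·u + sin(u), 1]].
At the point, J = [[7.000, -2.250], [-3.99749, 1.000]] (det J = -1.99436).
Solving J·Δ = −F gives Δ = (4.214, 9.664).
Then the next iterate is (u, v)₁ = (2.714, 12.664).
Re-evaluating at (2.714, 12.664): F = (-102.70844, 22.93976), so ‖F‖₂ = 105.239.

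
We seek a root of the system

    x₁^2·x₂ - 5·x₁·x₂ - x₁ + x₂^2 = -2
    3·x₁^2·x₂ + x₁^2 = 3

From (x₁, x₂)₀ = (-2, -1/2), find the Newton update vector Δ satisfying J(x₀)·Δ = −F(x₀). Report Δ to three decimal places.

At (-2, -1/2): F = (-2.750, -5.000).
Jacobian J = [[2·x₁·x₂ - 5·x₂ - 1, x₁^2 - 5·x₁ + 2·x₂], [6·x₁·x₂ + 2·x₁, 3·x₁^2]].
At the point, J = [[3.500, 13.000], [2.000, 12.000]] (det J = 16.000).
Solving J·Δ = −F gives Δ = (-2.000, 0.750).

(-2.000, 0.750)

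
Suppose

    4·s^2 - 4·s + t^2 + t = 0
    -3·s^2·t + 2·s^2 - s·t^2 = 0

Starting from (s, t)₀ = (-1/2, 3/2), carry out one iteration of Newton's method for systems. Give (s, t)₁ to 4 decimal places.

(-0.0625, 0.6875)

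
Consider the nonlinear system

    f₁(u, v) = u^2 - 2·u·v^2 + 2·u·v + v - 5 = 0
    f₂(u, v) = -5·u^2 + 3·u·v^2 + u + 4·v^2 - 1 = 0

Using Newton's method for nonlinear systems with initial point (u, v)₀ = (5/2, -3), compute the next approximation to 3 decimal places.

(1.165, -1.989)

At (5/2, -3): F = (-61.750, 73.750).
Jacobian J = [[2·u - 2·v^2 + 2·v, -4·u·v + 2·u + 1], [-10·u + 3·v^2 + 1, 6·u·v + 8·v]].
At the point, J = [[-19.000, 36.000], [3.000, -69.000]] (det J = 1203.000).
Solving J·Δ = −F gives Δ = (-1.335, 1.011).
Then the next iterate is (u, v)₁ = (1.165, -1.989).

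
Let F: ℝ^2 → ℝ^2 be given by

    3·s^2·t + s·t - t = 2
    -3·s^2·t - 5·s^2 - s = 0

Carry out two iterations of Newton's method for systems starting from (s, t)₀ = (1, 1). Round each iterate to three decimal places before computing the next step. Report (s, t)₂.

(0.193, -2.996)

At (1, 1): F = (1.000, -9.000).
Jacobian J = [[6·s·t + t, 3·s^2 + s - 1], [-6·s·t - 10·s - 1, -3·s^2]].
At the point, J = [[7.000, 3.000], [-17.000, -3.000]] (det J = 30.000).
Solving J·Δ = −F gives Δ = (-0.800, 1.533).
Then the next iterate is (s, t)₁ = (0.200, 2.533).
Round to (0.200, 2.533) and repeat: F = (-3.72244, -0.70396), J = [[5.57260, -0.680], [-6.03960, -0.120]].
Δ = (-0.007, -5.529), so (s, t)₂ = (0.193, -2.996).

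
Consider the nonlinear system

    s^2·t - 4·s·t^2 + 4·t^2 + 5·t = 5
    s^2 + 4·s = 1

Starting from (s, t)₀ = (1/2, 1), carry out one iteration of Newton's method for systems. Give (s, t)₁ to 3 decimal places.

At (1/2, 1): F = (2.250, 1.250).
Jacobian J = [[2·s·t - 4·t^2, s^2 - 8·s·t + 8·t + 5], [2·s + 4, 0]].
At the point, J = [[-3.000, 9.250], [5.000, 0.000]] (det J = -46.250).
Solving J·Δ = −F gives Δ = (-0.250, -0.324).
Then the next iterate is (s, t)₁ = (0.250, 0.676).

(0.250, 0.676)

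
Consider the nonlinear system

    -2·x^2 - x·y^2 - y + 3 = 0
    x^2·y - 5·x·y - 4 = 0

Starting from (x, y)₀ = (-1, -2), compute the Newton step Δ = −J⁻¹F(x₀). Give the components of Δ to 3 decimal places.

(0.543, 1.400)

At (-1, -2): F = (7.000, -16.000).
Jacobian J = [[-4·x - y^2, -2·x·y - 1], [2·x·y - 5·y, x^2 - 5·x]].
At the point, J = [[0.000, -5.000], [14.000, 6.000]] (det J = 70.000).
Solving J·Δ = −F gives Δ = (0.543, 1.400).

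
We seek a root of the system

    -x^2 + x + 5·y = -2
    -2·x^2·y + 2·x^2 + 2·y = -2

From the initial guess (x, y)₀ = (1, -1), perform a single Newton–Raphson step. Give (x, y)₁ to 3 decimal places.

(0.500, -0.500)

At (1, -1): F = (-3.000, 4.000).
Jacobian J = [[-2·x + 1, 5], [-4·x·y + 4·x, -2·x^2 + 2]].
At the point, J = [[-1.000, 5.000], [8.000, 0.000]] (det J = -40.000).
Solving J·Δ = −F gives Δ = (-0.500, 0.500).
Then the next iterate is (x, y)₁ = (0.500, -0.500).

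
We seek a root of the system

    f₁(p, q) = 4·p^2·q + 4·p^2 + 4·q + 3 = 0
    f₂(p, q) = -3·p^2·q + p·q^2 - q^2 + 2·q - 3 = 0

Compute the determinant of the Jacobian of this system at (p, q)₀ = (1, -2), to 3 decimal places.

J = [[8·p·q + 8·p, 4·p^2 + 4], [-6·p·q + q^2, -3·p^2 + 2·p·q - 2·q + 2]].
At the point, J = [[-8.000, 8.000], [16.000, -1.000]].
det J = -120.000.

-120.000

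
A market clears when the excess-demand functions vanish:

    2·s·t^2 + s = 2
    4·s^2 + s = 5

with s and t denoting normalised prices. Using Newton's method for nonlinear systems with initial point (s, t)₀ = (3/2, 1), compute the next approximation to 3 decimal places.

(1.077, 0.795)

At (3/2, 1): F = (2.500, 5.500).
Jacobian J = [[2·t^2 + 1, 4·s·t], [8·s + 1, 0]].
At the point, J = [[3.000, 6.000], [13.000, 0.000]] (det J = -78.000).
Solving J·Δ = −F gives Δ = (-0.423, -0.205).
Then the next iterate is (s, t)₁ = (1.077, 0.795).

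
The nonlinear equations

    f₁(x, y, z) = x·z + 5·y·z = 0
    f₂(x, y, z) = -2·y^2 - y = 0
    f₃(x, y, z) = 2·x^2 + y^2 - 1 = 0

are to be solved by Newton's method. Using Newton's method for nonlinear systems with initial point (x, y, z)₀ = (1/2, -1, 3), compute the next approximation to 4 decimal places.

(0.5833, -0.6667, 1.1667)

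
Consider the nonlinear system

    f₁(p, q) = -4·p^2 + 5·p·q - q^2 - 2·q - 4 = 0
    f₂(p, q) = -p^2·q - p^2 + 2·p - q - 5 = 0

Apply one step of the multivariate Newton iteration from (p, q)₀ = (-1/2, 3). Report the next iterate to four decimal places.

(1.2994, 3.6369)

At (-1/2, 3): F = (-27.5000, -10.0000).
Jacobian J = [[-8·p + 5·q, 5·p - 2·q - 2], [-2·p·q - 2·p + 2, -p^2 - 1]].
At the point, J = [[19.0000, -10.5000], [6.0000, -1.2500]] (det J = 39.2500).
Solving J·Δ = −F gives Δ = (1.7994, 0.6369).
Then the next iterate is (p, q)₁ = (1.2994, 3.6369).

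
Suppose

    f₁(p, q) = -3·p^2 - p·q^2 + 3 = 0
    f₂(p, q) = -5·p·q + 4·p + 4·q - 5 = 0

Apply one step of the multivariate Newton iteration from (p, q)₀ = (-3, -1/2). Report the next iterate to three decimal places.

(-1.539, 0.395)

At (-3, -1/2): F = (-23.250, -26.500).
Jacobian J = [[-6·p - q^2, -2·p·q], [-5·q + 4, -5·p + 4]].
At the point, J = [[17.750, -3.000], [6.500, 19.000]] (det J = 356.750).
Solving J·Δ = −F gives Δ = (1.461, 0.895).
Then the next iterate is (p, q)₁ = (-1.539, 0.395).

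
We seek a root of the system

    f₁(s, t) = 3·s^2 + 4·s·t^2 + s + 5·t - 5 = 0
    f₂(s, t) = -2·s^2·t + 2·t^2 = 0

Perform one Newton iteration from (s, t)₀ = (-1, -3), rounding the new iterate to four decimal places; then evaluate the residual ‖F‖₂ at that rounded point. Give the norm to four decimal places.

At (-1, -3): F = (-54.0000, 24.0000).
Jacobian J = [[6·s + 4·t^2 + 1, 8·s·t + 5], [-4·s·t, -2·s^2 + 4·t]].
At the point, J = [[31.0000, 29.0000], [-12.0000, -14.0000]] (det J = -86.0000).
Solving J·Δ = −F gives Δ = (0.6977, 1.1163).
Then the next iterate is (s, t)₁ = (-0.3023, -1.8837).
Re-evaluating at (-0.3023, -1.8837): F = (-18.737280, 7.440936), so ‖F‖₂ = 20.1607.

20.1607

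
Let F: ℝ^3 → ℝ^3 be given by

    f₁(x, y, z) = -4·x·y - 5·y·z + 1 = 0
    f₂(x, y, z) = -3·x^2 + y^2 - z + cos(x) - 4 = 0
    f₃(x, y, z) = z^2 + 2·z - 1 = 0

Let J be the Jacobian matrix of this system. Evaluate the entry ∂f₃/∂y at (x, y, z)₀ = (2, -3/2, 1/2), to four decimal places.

0.0000

∂f₃/∂y = 0.
At (2, -3/2, 1/2) this is 0.0000.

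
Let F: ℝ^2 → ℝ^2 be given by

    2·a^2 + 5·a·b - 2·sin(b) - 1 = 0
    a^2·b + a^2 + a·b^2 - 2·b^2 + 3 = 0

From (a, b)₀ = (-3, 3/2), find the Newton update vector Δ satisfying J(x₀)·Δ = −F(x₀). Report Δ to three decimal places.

At (-3, 3/2): F = (-7.49499, 14.250).
Jacobian J = [[4·a + 5·b, 5·a - 2·cos(b)], [2·a·b + 2·a + b^2, a^2 + 2·a·b - 4·b]].
At the point, J = [[-4.500, -15.14147], [-12.750, -6.000]] (det J = -166.05380).
Solving J·Δ = −F gives Δ = (1.570, -0.962).

(1.570, -0.962)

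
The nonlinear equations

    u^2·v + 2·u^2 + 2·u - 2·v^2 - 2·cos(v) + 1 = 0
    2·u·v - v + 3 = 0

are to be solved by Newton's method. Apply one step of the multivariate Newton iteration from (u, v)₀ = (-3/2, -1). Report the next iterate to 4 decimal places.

(0.0720, -0.0360)

At (-3/2, -1): F = (-2.830605, 7.0000).
Jacobian J = [[2·u·v + 4·u + 2, u^2 - 4·v + 2·sin(v)], [2·v, 2·u - 1]].
At the point, J = [[-1.0000, 4.567058], [-2.0000, -4.0000]] (det J = 13.134116).
Solving J·Δ = −F gives Δ = (1.5720, 0.9640).
Then the next iterate is (u, v)₁ = (0.0720, -0.0360).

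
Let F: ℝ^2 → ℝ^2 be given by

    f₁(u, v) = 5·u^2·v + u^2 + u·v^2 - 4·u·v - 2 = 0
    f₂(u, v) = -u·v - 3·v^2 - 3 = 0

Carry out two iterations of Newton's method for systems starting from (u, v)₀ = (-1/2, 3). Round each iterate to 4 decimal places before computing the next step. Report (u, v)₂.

At (-1/2, 3): F = (3.5000, -28.5000).
Jacobian J = [[10·u·v + 2·u + v^2 - 4·v, 5·u^2 + 2·u·v - 4·u], [-v, -u - 6·v]].
At the point, J = [[-19.0000, 0.2500], [-3.0000, -17.5000]] (det J = 333.2500).
Solving J·Δ = −F gives Δ = (0.1624, -1.6564).
Then the next iterate is (u, v)₁ = (-0.3376, 1.3436).
Round to (-0.3376, 1.3436) and repeat: F = (0.084591, -7.962184), J = [[-8.780333, 1.013070], [-1.3436, -7.7240]].
Δ = (-0.1072, -1.0122), so (u, v)₂ = (-0.4448, 0.3314).

(-0.4448, 0.3314)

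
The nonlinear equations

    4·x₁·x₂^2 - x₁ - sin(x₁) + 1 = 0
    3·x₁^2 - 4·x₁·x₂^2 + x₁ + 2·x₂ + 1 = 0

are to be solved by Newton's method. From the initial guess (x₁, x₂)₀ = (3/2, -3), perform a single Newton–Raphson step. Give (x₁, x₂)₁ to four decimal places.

At (3/2, -3): F = (52.502505, -50.7500).
Jacobian J = [[4·x₂^2 - cos(x₁) - 1, 8·x₁·x₂], [6·x₁ - 4·x₂^2 + 1, -8·x₁·x₂ + 2]].
At the point, J = [[34.929263, -36.0000], [-26.0000, 38.0000]] (det J = 391.311986).
Solving J·Δ = −F gives Δ = (-0.4296, 1.0416).
Then the next iterate is (x₁, x₂)₁ = (1.0704, -1.9584).

(1.0704, -1.9584)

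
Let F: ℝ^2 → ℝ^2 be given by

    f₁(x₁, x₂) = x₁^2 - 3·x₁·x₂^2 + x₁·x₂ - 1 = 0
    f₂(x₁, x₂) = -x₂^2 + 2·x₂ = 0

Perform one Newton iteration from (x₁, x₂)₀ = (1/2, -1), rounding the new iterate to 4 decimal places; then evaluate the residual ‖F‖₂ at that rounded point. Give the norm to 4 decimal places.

At (1/2, -1): F = (-2.7500, -3.0000).
Jacobian J = [[2·x₁ - 3·x₂^2 + x₂, -6·x₁·x₂ + x₁], [0, -2·x₂ + 2]].
At the point, J = [[-3.0000, 3.5000], [0.0000, 4.0000]] (det J = -12.0000).
Solving J·Δ = −F gives Δ = (-0.0417, 0.7500).
Then the next iterate is (x₁, x₂)₁ = (0.4583, -0.2500).
Re-evaluating at (0.4583, -0.2500): F = (-0.990467, -0.5625), so ‖F‖₂ = 1.1390.

1.1390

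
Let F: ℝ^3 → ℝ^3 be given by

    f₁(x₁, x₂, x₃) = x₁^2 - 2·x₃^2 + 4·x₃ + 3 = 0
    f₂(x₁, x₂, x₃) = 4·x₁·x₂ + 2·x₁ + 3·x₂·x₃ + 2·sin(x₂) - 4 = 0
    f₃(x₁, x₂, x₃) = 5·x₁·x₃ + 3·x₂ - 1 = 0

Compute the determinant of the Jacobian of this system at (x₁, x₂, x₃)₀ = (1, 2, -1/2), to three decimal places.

J = [[2·x₁, 0, -4·x₃ + 4], [4·x₂ + 2, 4·x₁ + 3·x₃ + 2·cos(x₂), 3·x₂], [5·x₃, 3, 5·x₁]].
At the point, J = [[2.000, 0.000, 6.000], [10.000, 1.66771, 6.000], [-2.500, 3.000, 5.000]].
det J = 185.693.

185.693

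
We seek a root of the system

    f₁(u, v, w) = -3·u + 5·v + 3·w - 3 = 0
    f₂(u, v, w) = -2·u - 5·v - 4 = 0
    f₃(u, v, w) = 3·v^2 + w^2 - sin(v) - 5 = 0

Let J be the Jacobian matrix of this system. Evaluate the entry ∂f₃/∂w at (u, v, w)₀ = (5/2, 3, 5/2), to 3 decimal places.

∂f₃/∂w = 2·w.
At (5/2, 3, 5/2) this is 5.000.

5.000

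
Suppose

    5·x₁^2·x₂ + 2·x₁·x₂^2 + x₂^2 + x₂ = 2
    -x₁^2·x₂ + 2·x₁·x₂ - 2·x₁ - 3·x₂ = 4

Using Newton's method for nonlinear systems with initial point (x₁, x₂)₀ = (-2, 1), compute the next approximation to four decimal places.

At (-2, 1): F = (16.0000, -11.0000).
Jacobian J = [[10·x₁·x₂ + 2·x₂^2, 5·x₁^2 + 4·x₁·x₂ + 2·x₂ + 1], [-2·x₁·x₂ + 2·x₂ - 2, -x₁^2 + 2·x₁ - 3]].
At the point, J = [[-18.0000, 15.0000], [4.0000, -11.0000]] (det J = 138.0000).
Solving J·Δ = −F gives Δ = (0.0797, -0.9710).
Then the next iterate is (x₁, x₂)₁ = (-1.9203, 0.0290).

(-1.9203, 0.0290)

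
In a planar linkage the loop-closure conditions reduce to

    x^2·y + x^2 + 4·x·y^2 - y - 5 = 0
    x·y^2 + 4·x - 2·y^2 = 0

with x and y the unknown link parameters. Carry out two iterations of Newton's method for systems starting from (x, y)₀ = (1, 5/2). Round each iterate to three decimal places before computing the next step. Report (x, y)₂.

(0.702, 1.461)

At (1, 5/2): F = (21.000, -2.250).
Jacobian J = [[2·x·y + 2·x + 4·y^2, x^2 + 8·x·y - 1], [y^2 + 4, 2·x·y - 4·y]].
At the point, J = [[32.000, 20.000], [10.250, -5.000]] (det J = -365.000).
Solving J·Δ = −F gives Δ = (-0.164, -0.787).
Then the next iterate is (x, y)₁ = (0.836, 1.713).
Round to (0.836, 1.713) and repeat: F = (4.99563, -0.07161), J = [[16.27361, 11.15544], [6.93437, -3.98786]].
Δ = (-0.134, -0.252), so (x, y)₂ = (0.702, 1.461).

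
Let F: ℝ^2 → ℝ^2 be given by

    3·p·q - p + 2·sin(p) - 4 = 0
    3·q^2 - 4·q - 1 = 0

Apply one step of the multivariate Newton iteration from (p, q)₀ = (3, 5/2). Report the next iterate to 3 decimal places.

(0.911, 1.795)

At (3, 5/2): F = (15.78224, 7.750).
Jacobian J = [[3·q + 2·cos(p) - 1, 3·p], [0, 6·q - 4]].
At the point, J = [[4.52002, 9.000], [0.000, 11.000]] (det J = 49.72017).
Solving J·Δ = −F gives Δ = (-2.089, -0.705).
Then the next iterate is (p, q)₁ = (0.911, 1.795).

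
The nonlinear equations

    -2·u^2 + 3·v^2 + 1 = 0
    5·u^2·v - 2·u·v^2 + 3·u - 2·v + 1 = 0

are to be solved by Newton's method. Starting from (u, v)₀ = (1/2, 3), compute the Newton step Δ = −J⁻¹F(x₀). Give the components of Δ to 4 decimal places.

(2.0833, -1.2963)

At (1/2, 3): F = (27.5000, -8.7500).
Jacobian J = [[-4·u, 6·v], [10·u·v - 2·v^2 + 3, 5·u^2 - 4·u·v - 2]].
At the point, J = [[-2.0000, 18.0000], [0.0000, -6.7500]] (det J = 13.5000).
Solving J·Δ = −F gives Δ = (2.0833, -1.2963).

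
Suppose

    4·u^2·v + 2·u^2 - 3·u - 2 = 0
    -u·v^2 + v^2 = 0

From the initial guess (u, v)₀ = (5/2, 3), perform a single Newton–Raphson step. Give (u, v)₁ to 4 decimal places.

(1.5357, 2.4643)

At (5/2, 3): F = (78.0000, -13.5000).
Jacobian J = [[8·u·v + 4·u - 3, 4·u^2], [-v^2, -2·u·v + 2·v]].
At the point, J = [[67.0000, 25.0000], [-9.0000, -9.0000]] (det J = -378.0000).
Solving J·Δ = −F gives Δ = (-0.9643, -0.5357).
Then the next iterate is (u, v)₁ = (1.5357, 2.4643).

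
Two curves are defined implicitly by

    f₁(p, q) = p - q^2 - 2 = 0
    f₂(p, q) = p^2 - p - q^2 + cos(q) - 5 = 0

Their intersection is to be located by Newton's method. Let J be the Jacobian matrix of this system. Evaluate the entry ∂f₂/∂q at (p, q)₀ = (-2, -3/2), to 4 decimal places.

3.9975

∂f₂/∂q = -2·q - sin(q).
At (-2, -3/2) this is 3.9975.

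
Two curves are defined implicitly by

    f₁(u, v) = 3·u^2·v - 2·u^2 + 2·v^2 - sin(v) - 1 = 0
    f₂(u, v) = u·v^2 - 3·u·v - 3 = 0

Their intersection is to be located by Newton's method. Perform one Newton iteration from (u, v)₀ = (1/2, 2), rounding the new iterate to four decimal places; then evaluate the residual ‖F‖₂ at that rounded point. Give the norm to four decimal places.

16.1825

At (1/2, 2): F = (7.090703, -4.0000).
Jacobian J = [[6·u·v - 4·u, 3·u^2 + 4·v - cos(v)], [v^2 - 3·v, 2·u·v - 3·u]].
At the point, J = [[4.0000, 9.166147], [-2.0000, 0.5000]] (det J = 20.332294).
Solving J·Δ = −F gives Δ = (-1.9776, 0.0894).
Then the next iterate is (u, v)₁ = (-1.4776, 2.0894).
Re-evaluating at (-1.4776, 2.0894): F = (16.181441, -0.188707), so ‖F‖₂ = 16.1825.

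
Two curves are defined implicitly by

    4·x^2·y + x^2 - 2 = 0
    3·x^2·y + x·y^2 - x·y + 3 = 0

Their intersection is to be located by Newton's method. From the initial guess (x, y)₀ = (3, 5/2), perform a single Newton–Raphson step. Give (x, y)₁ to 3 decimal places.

(1.974, 1.686)

At (3, 5/2): F = (97.000, 81.750).
Jacobian J = [[8·x·y + 2·x, 4·x^2], [6·x·y + y^2 - y, 3·x^2 + 2·x·y - x]].
At the point, J = [[66.000, 36.000], [48.750, 39.000]] (det J = 819.000).
Solving J·Δ = −F gives Δ = (-1.026, -0.814).
Then the next iterate is (x, y)₁ = (1.974, 1.686).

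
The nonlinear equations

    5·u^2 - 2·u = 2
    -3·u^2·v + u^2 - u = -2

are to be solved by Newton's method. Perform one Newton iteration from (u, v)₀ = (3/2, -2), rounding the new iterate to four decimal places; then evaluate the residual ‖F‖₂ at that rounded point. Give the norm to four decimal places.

At (3/2, -2): F = (6.2500, 16.2500).
Jacobian J = [[10·u - 2, 0], [-6·u·v + 2·u - 1, -3·u^2]].
At the point, J = [[13.0000, 0.0000], [20.0000, -6.7500]] (det J = -87.7500).
Solving J·Δ = −F gives Δ = (-0.4808, 0.9829).
Then the next iterate is (u, v)₁ = (1.0192, -1.0171).
Re-evaluating at (1.0192, -1.0171): F = (1.155443, 5.189163), so ‖F‖₂ = 5.3162.

5.3162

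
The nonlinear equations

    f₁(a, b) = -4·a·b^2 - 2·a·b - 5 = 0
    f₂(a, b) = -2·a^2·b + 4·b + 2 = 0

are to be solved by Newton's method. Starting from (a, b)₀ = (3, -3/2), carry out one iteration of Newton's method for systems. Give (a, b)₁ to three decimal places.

(2.193, -0.895)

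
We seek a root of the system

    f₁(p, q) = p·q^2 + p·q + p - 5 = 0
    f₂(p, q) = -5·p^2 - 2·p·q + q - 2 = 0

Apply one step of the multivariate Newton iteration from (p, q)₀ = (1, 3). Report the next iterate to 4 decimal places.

At (1, 3): F = (8.0000, -10.0000).
Jacobian J = [[q^2 + q + 1, 2·p·q + p], [-10·p - 2·q, -2·p + 1]].
At the point, J = [[13.0000, 7.0000], [-16.0000, -1.0000]] (det J = 99.0000).
Solving J·Δ = −F gives Δ = (-0.6263, 0.0202).
Then the next iterate is (p, q)₁ = (0.3737, 3.0202).

(0.3737, 3.0202)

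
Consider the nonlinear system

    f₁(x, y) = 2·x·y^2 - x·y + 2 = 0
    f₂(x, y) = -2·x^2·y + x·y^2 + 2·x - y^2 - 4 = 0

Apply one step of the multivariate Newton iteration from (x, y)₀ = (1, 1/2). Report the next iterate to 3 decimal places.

(-3.000, -1.500)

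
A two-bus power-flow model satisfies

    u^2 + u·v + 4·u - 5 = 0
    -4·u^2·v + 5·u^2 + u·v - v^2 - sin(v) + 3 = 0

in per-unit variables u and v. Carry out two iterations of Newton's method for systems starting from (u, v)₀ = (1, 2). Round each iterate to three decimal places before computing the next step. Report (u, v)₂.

(0.787, 1.567)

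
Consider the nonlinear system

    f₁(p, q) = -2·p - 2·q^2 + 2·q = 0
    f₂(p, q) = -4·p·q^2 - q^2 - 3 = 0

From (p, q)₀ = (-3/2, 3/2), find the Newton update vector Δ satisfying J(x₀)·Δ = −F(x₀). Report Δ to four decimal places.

(0.8409, -0.0455)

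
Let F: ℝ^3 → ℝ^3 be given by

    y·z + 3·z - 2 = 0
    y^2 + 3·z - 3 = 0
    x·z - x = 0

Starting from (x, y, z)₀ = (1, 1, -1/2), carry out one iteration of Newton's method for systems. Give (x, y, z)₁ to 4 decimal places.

(0.6842, 1.2105, 0.5263)

At (1, 1, -1/2): F = (-4.0000, -3.5000, -1.5000).
Jacobian J = [[0, z, y + 3], [0, 2·y, 3], [z - 1, 0, x]].
At the point, J = [[0.0000, -0.5000, 4.0000], [0.0000, 2.0000, 3.0000], [-1.5000, 0.0000, 1.0000]] (det J = 14.2500).
Solving J·Δ = −F gives Δ = (-0.3158, 0.2105, 1.0263).
Then the next iterate is (x, y, z)₁ = (0.6842, 1.2105, 0.5263).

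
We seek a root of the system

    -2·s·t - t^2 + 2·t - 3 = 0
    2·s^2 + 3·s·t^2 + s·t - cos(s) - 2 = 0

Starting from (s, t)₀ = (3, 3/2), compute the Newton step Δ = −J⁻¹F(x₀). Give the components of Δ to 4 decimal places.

(0.8593, -1.9754)

At (3, 3/2): F = (-11.2500, 41.739992).
Jacobian J = [[-2·t, -2·s - 2·t + 2], [4·s + 3·t^2 + t + sin(s), 6·s·t + s]].
At the point, J = [[-3.0000, -7.0000], [20.391120, 30.0000]] (det J = 52.737840).
Solving J·Δ = −F gives Δ = (0.8593, -1.9754).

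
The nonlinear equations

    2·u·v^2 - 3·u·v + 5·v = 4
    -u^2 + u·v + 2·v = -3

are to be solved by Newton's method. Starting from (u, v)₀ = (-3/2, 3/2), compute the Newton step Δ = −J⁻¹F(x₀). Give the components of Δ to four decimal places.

At (-3/2, 3/2): F = (3.5000, 1.5000).
Jacobian J = [[2·v^2 - 3·v, 4·u·v - 3·u + 5], [-2·u + v, u + 2]].
At the point, J = [[0.0000, 0.5000], [4.5000, 0.5000]] (det J = -2.2500).
Solving J·Δ = −F gives Δ = (0.4444, -7.0000).

(0.4444, -7.0000)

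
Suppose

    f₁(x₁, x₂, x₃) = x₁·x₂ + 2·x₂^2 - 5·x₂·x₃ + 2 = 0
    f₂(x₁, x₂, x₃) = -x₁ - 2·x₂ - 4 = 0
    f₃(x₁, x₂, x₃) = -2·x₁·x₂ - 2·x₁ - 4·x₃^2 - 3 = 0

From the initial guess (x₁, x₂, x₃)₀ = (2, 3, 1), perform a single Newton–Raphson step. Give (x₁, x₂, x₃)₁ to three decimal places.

At (2, 3, 1): F = (11.000, -12.000, -23.000).
Jacobian J = [[x₂, x₁ + 4·x₂ - 5·x₃, -5·x₂], [-1, -2, 0], [-2·x₂ - 2, -2·x₁, -8·x₃]].
At the point, J = [[3.000, 9.000, -15.000], [-1.000, -2.000, 0.000], [-8.000, -4.000, -8.000]] (det J = 156.000).
Solving J·Δ = −F gives Δ = (4.603, -8.301, -3.327).
Then the next iterate is (x₁, x₂, x₃)₁ = (6.603, -5.301, -2.327).

(6.603, -5.301, -2.327)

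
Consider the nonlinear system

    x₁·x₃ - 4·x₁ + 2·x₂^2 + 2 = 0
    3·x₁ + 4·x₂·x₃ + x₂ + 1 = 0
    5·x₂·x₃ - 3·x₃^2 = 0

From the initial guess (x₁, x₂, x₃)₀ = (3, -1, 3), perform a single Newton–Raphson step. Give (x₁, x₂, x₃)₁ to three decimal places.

At (3, -1, 3): F = (1.000, -3.000, -42.000).
Jacobian J = [[x₃ - 4, 4·x₂, x₁], [3, 4·x₃ + 1, 4·x₂], [0, 5·x₃, 5·x₂ - 6·x₃]].
At the point, J = [[-1.000, -4.000, 3.000], [3.000, 13.000, -4.000], [0.000, 15.000, -23.000]] (det J = 98.000).
Solving J·Δ = −F gives Δ = (-8.857, 2.143, -0.429).
Then the next iterate is (x₁, x₂, x₃)₁ = (-5.857, 1.143, 2.571).

(-5.857, 1.143, 2.571)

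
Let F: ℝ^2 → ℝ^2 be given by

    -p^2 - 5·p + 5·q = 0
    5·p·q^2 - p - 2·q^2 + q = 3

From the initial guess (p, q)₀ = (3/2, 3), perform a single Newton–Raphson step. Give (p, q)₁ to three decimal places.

(1.375, 1.750)

At (3/2, 3): F = (5.250, 48.000).
Jacobian J = [[-2·p - 5, 5], [5·q^2 - 1, 10·p·q - 4·q + 1]].
At the point, J = [[-8.000, 5.000], [44.000, 34.000]] (det J = -492.000).
Solving J·Δ = −F gives Δ = (-0.125, -1.250).
Then the next iterate is (p, q)₁ = (1.375, 1.750).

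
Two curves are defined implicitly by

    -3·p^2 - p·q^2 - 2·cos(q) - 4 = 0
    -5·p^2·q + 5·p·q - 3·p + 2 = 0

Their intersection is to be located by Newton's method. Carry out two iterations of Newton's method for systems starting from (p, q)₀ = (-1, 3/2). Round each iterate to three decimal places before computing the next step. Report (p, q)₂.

At (-1, 3/2): F = (-4.89147, -10.000).
Jacobian J = [[-6·p - q^2, -2·p·q + 2·sin(q)], [-10·p·q + 5·q - 3, -5·p^2 + 5·p]].
At the point, J = [[3.750, 4.99499], [19.500, -10.000]] (det J = -134.90230).
Solving J·Δ = −F gives Δ = (0.733, 0.429).
Then the next iterate is (p, q)₁ = (-0.267, 1.929).
Round to (-0.267, 1.929) and repeat: F = (-2.51916, -0.46180), J = [[-2.11904, 2.90314], [11.79543, -1.69144]].
Δ = (0.183, 1.001), so (p, q)₂ = (-0.084, 2.930).

(-0.084, 2.930)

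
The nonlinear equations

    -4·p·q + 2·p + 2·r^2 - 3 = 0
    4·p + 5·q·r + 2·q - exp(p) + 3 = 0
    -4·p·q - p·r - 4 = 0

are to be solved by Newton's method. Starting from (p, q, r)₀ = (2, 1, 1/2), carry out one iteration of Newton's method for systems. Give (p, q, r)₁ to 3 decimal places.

(1.341, 0.049, -0.713)

At (2, 1, 1/2): F = (-6.500, 8.11094, -13.000).
Jacobian J = [[-4·q + 2, -4·p, 4·r], [-exp(p) + 4, 5·r + 2, 5·q], [-4·q - r, -4·p, -p]].
At the point, J = [[-2.000, -8.000, 2.000], [-3.38906, 4.500, 5.000], [-4.500, -8.000, -2.000]] (det J = 266.94980).
Solving J·Δ = −F gives Δ = (-0.659, -0.951, -1.213).
Then the next iterate is (p, q, r)₁ = (1.341, 0.049, -0.713).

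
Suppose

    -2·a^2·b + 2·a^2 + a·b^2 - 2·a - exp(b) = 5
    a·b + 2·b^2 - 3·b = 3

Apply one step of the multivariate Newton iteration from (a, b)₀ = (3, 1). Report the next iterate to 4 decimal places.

At (3, 1): F = (-10.718282, -1.0000).
Jacobian J = [[-4·a·b + 4·a + b^2 - 2, -2·a^2 + 2·a·b - exp(b)], [b, a + 4·b - 3]].
At the point, J = [[-1.0000, -14.718282], [1.0000, 4.0000]] (det J = 10.718282).
Solving J·Δ = −F gives Δ = (5.3732, -1.0933).
Then the next iterate is (a, b)₁ = (8.3732, -0.0933).

(8.3732, -0.0933)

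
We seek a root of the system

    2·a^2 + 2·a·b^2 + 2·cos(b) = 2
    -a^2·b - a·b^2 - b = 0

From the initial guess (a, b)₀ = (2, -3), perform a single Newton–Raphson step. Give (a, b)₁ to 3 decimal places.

(1.174, -2.218)

At (2, -3): F = (40.02002, -3.000).
Jacobian J = [[4·a + 2·b^2, 4·a·b - 2·sin(b)], [-2·a·b - b^2, -a^2 - 2·a·b - 1]].
At the point, J = [[26.000, -23.71776], [3.000, 7.000]] (det J = 253.15328).
Solving J·Δ = −F gives Δ = (-0.826, 0.782).
Then the next iterate is (a, b)₁ = (1.174, -2.218).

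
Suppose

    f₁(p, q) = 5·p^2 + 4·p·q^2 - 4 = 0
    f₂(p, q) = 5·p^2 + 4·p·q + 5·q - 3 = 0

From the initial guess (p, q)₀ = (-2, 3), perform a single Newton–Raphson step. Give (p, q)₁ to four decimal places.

At (-2, 3): F = (-56.0000, 8.0000).
Jacobian J = [[10·p + 4·q^2, 8·p·q], [10·p + 4·q, 4·p + 5]].
At the point, J = [[16.0000, -48.0000], [-8.0000, -3.0000]] (det J = -432.0000).
Solving J·Δ = −F gives Δ = (1.2778, -0.7407).
Then the next iterate is (p, q)₁ = (-0.7222, 2.2593).

(-0.7222, 2.2593)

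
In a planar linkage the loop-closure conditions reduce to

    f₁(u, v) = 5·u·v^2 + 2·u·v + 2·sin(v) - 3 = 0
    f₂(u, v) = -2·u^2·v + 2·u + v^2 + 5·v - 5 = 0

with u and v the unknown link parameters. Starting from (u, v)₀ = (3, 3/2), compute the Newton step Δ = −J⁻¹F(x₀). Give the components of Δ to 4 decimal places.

At (3, 3/2): F = (41.744990, -16.2500).
Jacobian J = [[5·v^2 + 2·v, 10·u·v + 2·u + 2·cos(v)], [-4·u·v + 2, -2·u^2 + 2·v + 5]].
At the point, J = [[14.2500, 51.141474], [-16.0000, -10.0000]] (det J = 675.763590).
Solving J·Δ = −F gives Δ = (-0.6120, -0.6457).

(-0.6120, -0.6457)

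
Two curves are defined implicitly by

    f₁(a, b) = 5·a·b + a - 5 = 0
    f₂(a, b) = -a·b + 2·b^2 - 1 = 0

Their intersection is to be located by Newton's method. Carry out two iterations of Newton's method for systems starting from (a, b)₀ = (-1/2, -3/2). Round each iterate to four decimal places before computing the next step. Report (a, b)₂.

At (-1/2, -3/2): F = (-1.7500, 2.7500).
Jacobian J = [[5·b + 1, 5·a], [-b, -a + 4·b]].
At the point, J = [[-6.5000, -2.5000], [1.5000, -5.5000]] (det J = 39.5000).
Solving J·Δ = −F gives Δ = (-0.4177, 0.3861).
Then the next iterate is (a, b)₁ = (-0.9177, -1.1139).
Round to (-0.9177, -1.1139) and repeat: F = (-0.806570, 0.459320), J = [[-4.5695, -4.5885], [1.1139, -3.5379]].
Δ = (-0.2332, 0.0564), so (a, b)₂ = (-1.1509, -1.0575).

(-1.1509, -1.0575)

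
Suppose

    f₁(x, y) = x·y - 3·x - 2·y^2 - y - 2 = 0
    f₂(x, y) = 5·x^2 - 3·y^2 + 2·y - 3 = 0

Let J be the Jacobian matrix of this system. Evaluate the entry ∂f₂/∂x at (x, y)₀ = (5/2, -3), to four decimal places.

25.0000

∂f₂/∂x = 10·x.
At (5/2, -3) this is 25.0000.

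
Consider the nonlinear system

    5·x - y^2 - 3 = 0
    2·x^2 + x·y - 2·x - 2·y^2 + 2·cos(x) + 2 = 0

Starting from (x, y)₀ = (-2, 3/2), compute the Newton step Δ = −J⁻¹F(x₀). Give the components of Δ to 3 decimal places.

(2.315, -1.225)

At (-2, 3/2): F = (-15.250, 5.66771).
Jacobian J = [[5, -2·y], [4·x + y - 2·sin(x) - 2, x - 4·y]].
At the point, J = [[5.000, -3.000], [-6.68141, -8.000]] (det J = -60.04422).
Solving J·Δ = −F gives Δ = (2.315, -1.225).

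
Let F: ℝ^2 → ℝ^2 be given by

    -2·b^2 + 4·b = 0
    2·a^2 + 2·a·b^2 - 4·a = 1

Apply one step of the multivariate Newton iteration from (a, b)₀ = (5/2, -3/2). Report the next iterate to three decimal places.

(2.786, -0.450)

At (5/2, -3/2): F = (-10.500, 12.750).
Jacobian J = [[0, -4·b + 4], [4·a + 2·b^2 - 4, 4·a·b]].
At the point, J = [[0.000, 10.000], [10.500, -15.000]] (det J = -105.000).
Solving J·Δ = −F gives Δ = (0.286, 1.050).
Then the next iterate is (a, b)₁ = (2.786, -0.450).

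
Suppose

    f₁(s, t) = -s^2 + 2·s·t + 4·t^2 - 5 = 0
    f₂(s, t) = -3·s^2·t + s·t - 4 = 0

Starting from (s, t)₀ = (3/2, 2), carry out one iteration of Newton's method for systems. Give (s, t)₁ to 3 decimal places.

(0.837, 1.259)

At (3/2, 2): F = (14.750, -14.500).
Jacobian J = [[-2·s + 2·t, 2·s + 8·t], [-6·s·t + t, -3·s^2 + s]].
At the point, J = [[1.000, 19.000], [-16.000, -5.250]] (det J = 298.750).
Solving J·Δ = −F gives Δ = (-0.663, -0.741).
Then the next iterate is (s, t)₁ = (0.837, 1.259).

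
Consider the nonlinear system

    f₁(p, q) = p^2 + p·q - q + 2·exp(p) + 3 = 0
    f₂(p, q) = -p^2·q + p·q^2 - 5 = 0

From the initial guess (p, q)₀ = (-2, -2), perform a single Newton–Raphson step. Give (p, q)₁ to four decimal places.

(-0.9093, 0.3407)

At (-2, -2): F = (13.270671, -5.0000).
Jacobian J = [[2·p + q + 2·exp(p), p - 1], [-2·p·q + q^2, -p^2 + 2·p·q]].
At the point, J = [[-5.729329, -3.0000], [-4.0000, 4.0000]] (det J = -34.917318).
Solving J·Δ = −F gives Δ = (1.0907, 2.3407).
Then the next iterate is (p, q)₁ = (-0.9093, 0.3407).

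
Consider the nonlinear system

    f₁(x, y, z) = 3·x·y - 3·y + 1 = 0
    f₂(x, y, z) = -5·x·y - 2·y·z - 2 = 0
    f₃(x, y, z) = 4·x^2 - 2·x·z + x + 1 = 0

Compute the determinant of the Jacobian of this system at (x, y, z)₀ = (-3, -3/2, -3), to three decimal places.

585.000

J = [[3·y, 3·x - 3, 0], [-5·y, -5·x - 2·z, -2·y], [8·x - 2·z + 1, 0, -2·x]].
At the point, J = [[-4.500, -12.000, 0.000], [7.500, 21.000, 3.000], [-17.000, 0.000, 6.000]].
det J = 585.000.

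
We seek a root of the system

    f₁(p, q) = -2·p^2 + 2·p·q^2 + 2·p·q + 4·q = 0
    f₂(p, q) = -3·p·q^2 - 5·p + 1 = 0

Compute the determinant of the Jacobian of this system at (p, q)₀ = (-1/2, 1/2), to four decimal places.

J = [[-4·p + 2·q^2 + 2·q, 4·p·q + 2·p + 4], [-3·q^2 - 5, -6·p·q]].
At the point, J = [[3.5000, 2.0000], [-5.7500, 1.5000]].
det J = 16.7500.

16.7500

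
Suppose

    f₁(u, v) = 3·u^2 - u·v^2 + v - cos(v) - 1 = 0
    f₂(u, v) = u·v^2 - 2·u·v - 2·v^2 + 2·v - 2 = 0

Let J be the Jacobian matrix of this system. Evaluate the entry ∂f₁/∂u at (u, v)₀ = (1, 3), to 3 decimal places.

∂f₁/∂u = 6·u - v^2.
At (1, 3) this is -3.000.

-3.000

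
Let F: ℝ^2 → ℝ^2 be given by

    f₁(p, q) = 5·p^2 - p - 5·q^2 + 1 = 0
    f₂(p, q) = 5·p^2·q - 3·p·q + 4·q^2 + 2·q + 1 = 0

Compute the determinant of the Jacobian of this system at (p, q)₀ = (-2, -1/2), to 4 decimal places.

-561.5000

J = [[10·p - 1, -10·q], [10·p·q - 3·q, 5·p^2 - 3·p + 8·q + 2]].
At the point, J = [[-21.0000, 5.0000], [11.5000, 24.0000]].
det J = -561.5000.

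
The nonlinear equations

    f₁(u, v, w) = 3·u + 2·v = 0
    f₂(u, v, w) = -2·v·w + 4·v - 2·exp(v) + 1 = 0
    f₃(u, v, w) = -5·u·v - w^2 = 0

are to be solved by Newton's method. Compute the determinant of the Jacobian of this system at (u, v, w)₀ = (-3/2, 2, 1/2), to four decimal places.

J = [[3, 2, 0], [0, -2·w - 2·exp(v) + 4, -2·v], [-5·v, -5·u, -2·w]].
At the point, J = [[3.0000, 2.0000, 0.0000], [0.0000, -11.778112, -4.0000], [-10.0000, 7.5000, -1.0000]].
det J = 205.3343.

205.3343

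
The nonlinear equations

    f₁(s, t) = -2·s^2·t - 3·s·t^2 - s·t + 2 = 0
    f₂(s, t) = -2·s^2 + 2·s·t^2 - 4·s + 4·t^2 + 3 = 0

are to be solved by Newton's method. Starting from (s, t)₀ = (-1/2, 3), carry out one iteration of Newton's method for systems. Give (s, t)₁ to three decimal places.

At (-1/2, 3): F = (15.500, 31.500).
Jacobian J = [[-4·s·t - 3·t^2 - t, -2·s^2 - 6·s·t - s], [-4·s + 2·t^2 - 4, 4·s·t + 8·t]].
At the point, J = [[-24.000, 9.000], [16.000, 18.000]] (det J = -576.000).
Solving J·Δ = −F gives Δ = (-0.008, -1.743).
Then the next iterate is (s, t)₁ = (-0.508, 1.257).

(-0.508, 1.257)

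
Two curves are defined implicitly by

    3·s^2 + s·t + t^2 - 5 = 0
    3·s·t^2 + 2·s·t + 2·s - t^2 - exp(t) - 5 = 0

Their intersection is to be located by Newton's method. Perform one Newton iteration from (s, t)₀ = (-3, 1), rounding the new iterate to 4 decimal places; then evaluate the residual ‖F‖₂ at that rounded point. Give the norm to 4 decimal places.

11.9595

At (-3, 1): F = (20.0000, -29.718282).
Jacobian J = [[6·s + t, s + 2·t], [3·t^2 + 2·t + 2, 6·s·t + 2·s - 2·t - exp(t)]].
At the point, J = [[-17.0000, -1.0000], [7.0000, -28.718282]] (det J = 495.210791).
Solving J·Δ = −F gives Δ = (1.2199, -0.7375).
Then the next iterate is (s, t)₁ = (-1.7801, 0.2625).
Re-evaluating at (-1.7801, 0.2625): F = (4.107898, -11.231815), so ‖F‖₂ = 11.9595.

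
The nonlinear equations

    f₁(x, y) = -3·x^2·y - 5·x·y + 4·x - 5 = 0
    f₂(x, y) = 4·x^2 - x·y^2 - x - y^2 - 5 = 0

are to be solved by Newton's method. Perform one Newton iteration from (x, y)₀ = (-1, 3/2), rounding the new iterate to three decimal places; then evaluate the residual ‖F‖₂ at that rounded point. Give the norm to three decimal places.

0.000

At (-1, 3/2): F = (-6.000, 0.000).
Jacobian J = [[-6·x·y - 5·y + 4, -3·x^2 - 5·x], [8·x - y^2 - 1, -2·x·y - 2·y]].
At the point, J = [[5.500, 2.000], [-11.250, 0.000]] (det J = 22.500).
Solving J·Δ = −F gives Δ = (0.000, 3.000).
Then the next iterate is (x, y)₁ = (-1.000, 4.500).
Re-evaluating at (-1.000, 4.500): F = (0.000, 0.000), so ‖F‖₂ = 0.000.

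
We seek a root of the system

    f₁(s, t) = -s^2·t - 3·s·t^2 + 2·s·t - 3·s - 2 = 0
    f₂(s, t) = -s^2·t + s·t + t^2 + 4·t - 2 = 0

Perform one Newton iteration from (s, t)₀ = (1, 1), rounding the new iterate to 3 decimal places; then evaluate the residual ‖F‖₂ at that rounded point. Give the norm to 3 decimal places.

2.965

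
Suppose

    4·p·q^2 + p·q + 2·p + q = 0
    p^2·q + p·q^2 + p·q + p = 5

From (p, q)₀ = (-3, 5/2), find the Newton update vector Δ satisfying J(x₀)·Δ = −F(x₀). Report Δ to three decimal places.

(0.077, -1.350)

At (-3, 5/2): F = (-86.000, -11.750).
Jacobian J = [[4·q^2 + q + 2, 8·p·q + p + 1], [2·p·q + q^2 + q + 1, p^2 + 2·p·q + p]].
At the point, J = [[29.500, -62.000], [-5.250, -9.000]] (det J = -591.000).
Solving J·Δ = −F gives Δ = (0.077, -1.350).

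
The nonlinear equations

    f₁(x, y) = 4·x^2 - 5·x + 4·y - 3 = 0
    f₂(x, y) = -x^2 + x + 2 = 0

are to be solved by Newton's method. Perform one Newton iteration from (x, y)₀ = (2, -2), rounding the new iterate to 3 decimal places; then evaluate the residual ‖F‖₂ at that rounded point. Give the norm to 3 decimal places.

At (2, -2): F = (-5.000, 0.000).
Jacobian J = [[8·x - 5, 4], [-2·x + 1, 0]].
At the point, J = [[11.000, 4.000], [-3.000, 0.000]] (det J = 12.000).
Solving J·Δ = −F gives Δ = (0.000, 1.250).
Then the next iterate is (x, y)₁ = (2.000, -0.750).
Re-evaluating at (2.000, -0.750): F = (0.000, 0.000), so ‖F‖₂ = 0.000.

0.000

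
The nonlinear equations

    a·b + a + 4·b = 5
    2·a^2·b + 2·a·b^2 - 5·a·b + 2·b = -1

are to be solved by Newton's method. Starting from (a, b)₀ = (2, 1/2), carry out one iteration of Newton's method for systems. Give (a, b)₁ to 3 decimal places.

(0.000, 1.000)

At (2, 1/2): F = (0.000, 2.000).
Jacobian J = [[b + 1, a + 4], [4·a·b + 2·b^2 - 5·b, 2·a^2 + 4·a·b - 5·a + 2]].
At the point, J = [[1.500, 6.000], [2.000, 4.000]] (det J = -6.000).
Solving J·Δ = −F gives Δ = (-2.000, 0.500).
Then the next iterate is (a, b)₁ = (0.000, 1.000).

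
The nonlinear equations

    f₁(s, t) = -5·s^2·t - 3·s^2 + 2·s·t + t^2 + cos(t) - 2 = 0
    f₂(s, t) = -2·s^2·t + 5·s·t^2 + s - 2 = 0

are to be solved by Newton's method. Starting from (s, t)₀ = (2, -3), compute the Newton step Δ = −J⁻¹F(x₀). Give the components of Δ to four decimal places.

(-0.2751, 1.3933)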